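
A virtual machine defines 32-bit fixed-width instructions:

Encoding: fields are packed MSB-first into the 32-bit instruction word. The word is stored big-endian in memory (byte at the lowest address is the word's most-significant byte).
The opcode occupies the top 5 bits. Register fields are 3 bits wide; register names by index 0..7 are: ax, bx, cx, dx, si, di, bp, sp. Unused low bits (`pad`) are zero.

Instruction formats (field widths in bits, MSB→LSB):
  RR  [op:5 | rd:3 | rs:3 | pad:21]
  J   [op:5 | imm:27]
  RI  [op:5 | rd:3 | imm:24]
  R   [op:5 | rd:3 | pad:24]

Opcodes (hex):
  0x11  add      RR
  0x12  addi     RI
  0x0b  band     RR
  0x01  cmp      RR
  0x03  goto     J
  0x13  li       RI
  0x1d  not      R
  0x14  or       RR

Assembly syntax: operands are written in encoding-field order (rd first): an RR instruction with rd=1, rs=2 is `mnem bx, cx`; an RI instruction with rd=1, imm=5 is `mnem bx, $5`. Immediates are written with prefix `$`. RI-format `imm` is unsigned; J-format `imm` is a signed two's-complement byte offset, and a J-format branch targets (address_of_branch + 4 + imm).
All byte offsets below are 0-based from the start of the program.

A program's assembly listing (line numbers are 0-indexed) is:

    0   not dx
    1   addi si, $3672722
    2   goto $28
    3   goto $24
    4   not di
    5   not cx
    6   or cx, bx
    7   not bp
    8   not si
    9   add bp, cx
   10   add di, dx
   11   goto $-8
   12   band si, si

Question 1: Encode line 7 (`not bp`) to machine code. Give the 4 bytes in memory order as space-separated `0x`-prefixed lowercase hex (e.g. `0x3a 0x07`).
0xee 0x00 0x00 0x00

L7: not op=0x1d:5|rd=6:3|pad=0:24 ⇒ 0xee000000 ⇒ big ee 00 00 00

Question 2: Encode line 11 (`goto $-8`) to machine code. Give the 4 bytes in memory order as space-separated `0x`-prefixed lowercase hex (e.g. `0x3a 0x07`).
line 11 (goto): pack op=0x3:5|imm=-8:27 = 0x1ffffff8; big→ 1f ff ff f8

0x1f 0xff 0xff 0xf8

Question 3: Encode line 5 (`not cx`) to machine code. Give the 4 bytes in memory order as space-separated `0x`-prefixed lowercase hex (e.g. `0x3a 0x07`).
L5: not op=0x1d:5|rd=2:3|pad=0:24 ⇒ 0xea000000 ⇒ big ea 00 00 00

0xea 0x00 0x00 0x00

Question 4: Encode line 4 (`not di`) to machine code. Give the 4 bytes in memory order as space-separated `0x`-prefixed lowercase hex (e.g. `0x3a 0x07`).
L4: not op=0x1d:5|rd=5:3|pad=0:24 ⇒ 0xed000000 ⇒ big ed 00 00 00

0xed 0x00 0x00 0x00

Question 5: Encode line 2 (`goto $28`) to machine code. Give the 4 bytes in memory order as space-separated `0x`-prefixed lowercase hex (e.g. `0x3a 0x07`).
0x18 0x00 0x00 0x1c

line 2 (goto): pack op=0x3:5|imm=28:27 = 0x1800001c; big→ 18 00 00 1c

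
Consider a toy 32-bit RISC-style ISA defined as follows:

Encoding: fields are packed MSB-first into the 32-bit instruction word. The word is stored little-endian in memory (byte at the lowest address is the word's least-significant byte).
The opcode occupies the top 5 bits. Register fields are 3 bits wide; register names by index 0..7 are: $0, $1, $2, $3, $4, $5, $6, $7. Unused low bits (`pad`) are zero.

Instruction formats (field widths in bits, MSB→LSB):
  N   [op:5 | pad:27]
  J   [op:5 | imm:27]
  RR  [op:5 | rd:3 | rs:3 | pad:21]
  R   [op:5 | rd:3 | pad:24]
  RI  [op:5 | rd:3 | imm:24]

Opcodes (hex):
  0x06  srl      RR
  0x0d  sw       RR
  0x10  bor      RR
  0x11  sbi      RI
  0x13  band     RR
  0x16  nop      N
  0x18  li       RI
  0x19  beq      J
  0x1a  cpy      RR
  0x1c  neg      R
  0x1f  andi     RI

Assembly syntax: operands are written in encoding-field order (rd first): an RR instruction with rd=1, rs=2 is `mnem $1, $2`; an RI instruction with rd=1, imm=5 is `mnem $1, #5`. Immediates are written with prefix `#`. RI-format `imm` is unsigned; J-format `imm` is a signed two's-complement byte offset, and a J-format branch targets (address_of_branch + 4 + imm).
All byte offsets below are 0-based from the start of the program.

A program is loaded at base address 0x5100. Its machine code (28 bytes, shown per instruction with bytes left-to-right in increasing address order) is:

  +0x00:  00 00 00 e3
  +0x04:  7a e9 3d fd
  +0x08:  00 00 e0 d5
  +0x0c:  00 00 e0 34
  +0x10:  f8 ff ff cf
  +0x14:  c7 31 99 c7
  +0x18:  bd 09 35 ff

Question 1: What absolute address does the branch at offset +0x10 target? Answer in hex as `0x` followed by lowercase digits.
0x510c

+0x10: f8 ff ff cf ⇒ word 0xcffffff8 (little)
  opcode bits[31:27]=0x19: beq/J
  imm: (w>>0)&0x7ffffff=0x7fffff8 (s27→-8) → #-8
  target = base 0x5100 + off 0x10 + 4 + imm -8 = 0x510c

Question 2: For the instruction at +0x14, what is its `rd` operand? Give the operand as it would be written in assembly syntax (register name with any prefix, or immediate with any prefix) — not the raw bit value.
$7

[14] c7 31 99 c7 → 0xc79931c7
  top 5b → 0x18 → li [RI]
  rd@[26:24]=0x7 ⇒ $7
  imm@[23:0]=0x9931c7 ⇒ #10039751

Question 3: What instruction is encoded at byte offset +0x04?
+0x04: 7a e9 3d fd ⇒ word 0xfd3de97a (little)
  op=0xfd3de97a>>27=0x1f ⇒ andi (RI)
  rd@[26:24]=0x5 ⇒ $5
  imm@[23:0]=0x3de97a ⇒ #4057466

andi $5, #4057466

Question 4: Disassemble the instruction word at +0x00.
off 0x00: read 00 00 00 e3 as little → 0xe3000000
  opcode bits[31:27]=0x1c: neg/R
  rd@[26:24]=0x3 ⇒ $3

neg $3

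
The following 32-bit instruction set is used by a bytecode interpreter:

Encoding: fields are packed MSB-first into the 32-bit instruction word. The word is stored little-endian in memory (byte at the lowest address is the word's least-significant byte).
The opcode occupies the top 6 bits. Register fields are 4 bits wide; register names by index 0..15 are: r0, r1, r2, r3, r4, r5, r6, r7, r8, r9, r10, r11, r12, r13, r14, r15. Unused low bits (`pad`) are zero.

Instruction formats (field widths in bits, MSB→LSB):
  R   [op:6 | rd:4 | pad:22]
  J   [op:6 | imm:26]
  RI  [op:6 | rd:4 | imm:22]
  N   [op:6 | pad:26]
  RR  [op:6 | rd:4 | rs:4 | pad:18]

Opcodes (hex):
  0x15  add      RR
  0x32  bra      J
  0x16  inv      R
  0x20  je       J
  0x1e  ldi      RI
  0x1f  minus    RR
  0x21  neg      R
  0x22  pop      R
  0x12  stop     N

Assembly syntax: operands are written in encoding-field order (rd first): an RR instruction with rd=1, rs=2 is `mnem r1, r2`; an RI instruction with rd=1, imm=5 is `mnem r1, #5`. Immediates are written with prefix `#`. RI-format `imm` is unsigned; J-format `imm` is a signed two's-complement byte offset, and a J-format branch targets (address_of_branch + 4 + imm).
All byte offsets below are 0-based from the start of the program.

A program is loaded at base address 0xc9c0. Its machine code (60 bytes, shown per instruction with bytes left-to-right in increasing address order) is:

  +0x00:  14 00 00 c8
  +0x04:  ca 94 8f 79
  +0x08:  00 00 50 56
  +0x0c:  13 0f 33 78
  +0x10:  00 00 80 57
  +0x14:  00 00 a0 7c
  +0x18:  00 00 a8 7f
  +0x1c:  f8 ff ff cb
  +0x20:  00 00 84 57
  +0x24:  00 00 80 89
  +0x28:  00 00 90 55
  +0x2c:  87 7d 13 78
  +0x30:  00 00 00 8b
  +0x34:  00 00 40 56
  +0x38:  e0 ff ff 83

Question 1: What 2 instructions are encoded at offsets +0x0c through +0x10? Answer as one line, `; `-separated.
[0c] 13 0f 33 78 → 0x78330f13
  opcode bits[31:26]=0x1e: ldi/RI
  rd@[25:22]=0x0 ⇒ r0
  imm@[21:0]=0x330f13 ⇒ #3346195
[10] 00 00 80 57 → 0x57800000
  opcode bits[31:26]=0x15: add/RR
  rd@[25:22]=0xe ⇒ r14
  rs@[21:18]=0x0 ⇒ r0

ldi r0, #3346195; add r14, r0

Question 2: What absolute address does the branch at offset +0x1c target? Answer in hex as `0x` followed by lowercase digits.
[1c] f8 ff ff cb → 0xcbfffff8
  op=0xcbfffff8>>26=0x32 ⇒ bra (J)
  imm: (w>>0)&0x3ffffff=0x3fffff8 (s26→-8) → #-8
  target = base 0xc9c0 + off 0x1c + 4 + imm -8 = 0xc9d8

0xc9d8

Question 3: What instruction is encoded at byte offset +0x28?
add r6, r4

+0x28: 00 00 90 55 ⇒ word 0x55900000 (little)
  top 6b → 0x15 → add [RR]
  rd: (w>>22)&0xf=0x6 → r6
  rs: (w>>18)&0xf=0x4 → r4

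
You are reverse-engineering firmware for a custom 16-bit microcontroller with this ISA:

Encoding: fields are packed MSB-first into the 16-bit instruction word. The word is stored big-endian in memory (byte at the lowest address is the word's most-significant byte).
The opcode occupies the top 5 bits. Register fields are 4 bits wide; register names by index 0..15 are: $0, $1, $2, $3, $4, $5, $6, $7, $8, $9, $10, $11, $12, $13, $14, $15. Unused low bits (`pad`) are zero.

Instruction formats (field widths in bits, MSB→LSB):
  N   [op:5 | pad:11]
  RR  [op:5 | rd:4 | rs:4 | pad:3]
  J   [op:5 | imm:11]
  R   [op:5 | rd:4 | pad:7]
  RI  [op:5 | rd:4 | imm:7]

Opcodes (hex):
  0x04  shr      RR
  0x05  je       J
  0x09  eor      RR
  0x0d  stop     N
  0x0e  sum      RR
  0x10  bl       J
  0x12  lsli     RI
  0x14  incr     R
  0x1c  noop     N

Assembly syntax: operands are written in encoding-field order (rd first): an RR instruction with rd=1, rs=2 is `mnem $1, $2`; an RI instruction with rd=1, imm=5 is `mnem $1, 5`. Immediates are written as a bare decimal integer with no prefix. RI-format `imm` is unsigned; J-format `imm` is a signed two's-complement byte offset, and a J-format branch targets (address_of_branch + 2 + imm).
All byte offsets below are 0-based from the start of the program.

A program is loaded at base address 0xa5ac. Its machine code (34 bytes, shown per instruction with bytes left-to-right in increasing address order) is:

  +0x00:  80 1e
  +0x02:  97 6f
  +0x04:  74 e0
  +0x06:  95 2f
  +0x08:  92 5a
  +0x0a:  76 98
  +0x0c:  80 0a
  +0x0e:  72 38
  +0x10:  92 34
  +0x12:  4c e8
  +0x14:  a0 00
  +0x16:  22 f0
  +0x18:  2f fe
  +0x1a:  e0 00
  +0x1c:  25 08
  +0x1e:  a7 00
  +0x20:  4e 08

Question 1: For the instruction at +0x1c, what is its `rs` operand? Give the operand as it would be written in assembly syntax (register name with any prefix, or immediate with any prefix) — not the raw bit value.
@+1c  big-endian(25 08) = 0x2508
  op=0x2508>>11=0x4 ⇒ shr (RR)
  [10:7] rd=10 = $10
  [6:3] rs=1 = $1

$1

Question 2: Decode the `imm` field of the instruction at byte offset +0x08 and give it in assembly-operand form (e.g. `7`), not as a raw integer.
[08] 92 5a → 0x925a
  opcode bits[15:11]=0x12: lsli/RI
  [10:7] rd=4 = $4
  [6:0] imm=90 = 90

90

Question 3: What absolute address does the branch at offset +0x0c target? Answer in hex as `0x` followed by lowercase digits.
+0x0c: 80 0a ⇒ word 0x800a (big)
  top 5b → 0x10 → bl [J]
  imm: (w>>0)&0x7ff=0xa → 10
  target = base 0xa5ac + off 0x0c + 2 + imm 10 = 0xa5c4

0xa5c4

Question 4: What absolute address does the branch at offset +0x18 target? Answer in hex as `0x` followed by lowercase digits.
+0x18: 2f fe ⇒ word 0x2ffe (big)
  top 5b → 0x5 → je [J]
  imm@[10:0]=0x7fe (s11→-2) ⇒ -2
  target = base 0xa5ac + off 0x18 + 2 + imm -2 = 0xa5c4

0xa5c4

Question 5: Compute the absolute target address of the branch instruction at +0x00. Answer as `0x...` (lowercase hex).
@+00  big-endian(80 1e) = 0x801e
  op=0x801e>>11=0x10 ⇒ bl (J)
  imm@[10:0]=0x1e ⇒ 30
  target = base 0xa5ac + off 0x00 + 2 + imm 30 = 0xa5cc

0xa5cc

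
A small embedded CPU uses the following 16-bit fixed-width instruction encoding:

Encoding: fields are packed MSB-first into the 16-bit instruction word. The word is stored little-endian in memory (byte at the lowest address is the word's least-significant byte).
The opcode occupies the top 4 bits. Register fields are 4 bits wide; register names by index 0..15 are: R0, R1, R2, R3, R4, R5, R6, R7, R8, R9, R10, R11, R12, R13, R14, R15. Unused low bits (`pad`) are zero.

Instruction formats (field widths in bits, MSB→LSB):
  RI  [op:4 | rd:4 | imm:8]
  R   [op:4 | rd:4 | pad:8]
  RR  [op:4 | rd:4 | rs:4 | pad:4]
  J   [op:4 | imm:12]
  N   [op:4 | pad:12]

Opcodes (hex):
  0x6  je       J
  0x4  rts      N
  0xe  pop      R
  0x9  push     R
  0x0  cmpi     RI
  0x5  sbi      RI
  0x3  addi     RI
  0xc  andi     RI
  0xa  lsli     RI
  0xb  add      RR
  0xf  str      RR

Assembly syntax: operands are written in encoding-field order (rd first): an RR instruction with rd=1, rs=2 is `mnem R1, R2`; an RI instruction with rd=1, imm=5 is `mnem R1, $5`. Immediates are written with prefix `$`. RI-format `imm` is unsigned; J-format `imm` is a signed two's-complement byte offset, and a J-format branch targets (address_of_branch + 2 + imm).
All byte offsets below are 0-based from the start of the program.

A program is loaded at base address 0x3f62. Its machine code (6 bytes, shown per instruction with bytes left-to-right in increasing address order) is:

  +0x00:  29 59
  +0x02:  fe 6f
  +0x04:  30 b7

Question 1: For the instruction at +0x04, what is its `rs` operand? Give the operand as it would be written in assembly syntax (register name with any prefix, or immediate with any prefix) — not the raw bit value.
R3

off 0x04: read 30 b7 as little → 0xb730
  opcode bits[15:12]=0xb: add/RR
  rd@[11:8]=0x7 ⇒ R7
  rs@[7:4]=0x3 ⇒ R3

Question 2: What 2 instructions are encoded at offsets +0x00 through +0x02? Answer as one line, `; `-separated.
[00] 29 59 → 0x5929
  top 4b → 0x5 → sbi [RI]
  rd@[11:8]=0x9 ⇒ R9
  imm@[7:0]=0x29 ⇒ $41
[02] fe 6f → 0x6ffe
  top 4b → 0x6 → je [J]
  imm@[11:0]=0xffe (s12→-2) ⇒ $-2

sbi R9, $41; je $-2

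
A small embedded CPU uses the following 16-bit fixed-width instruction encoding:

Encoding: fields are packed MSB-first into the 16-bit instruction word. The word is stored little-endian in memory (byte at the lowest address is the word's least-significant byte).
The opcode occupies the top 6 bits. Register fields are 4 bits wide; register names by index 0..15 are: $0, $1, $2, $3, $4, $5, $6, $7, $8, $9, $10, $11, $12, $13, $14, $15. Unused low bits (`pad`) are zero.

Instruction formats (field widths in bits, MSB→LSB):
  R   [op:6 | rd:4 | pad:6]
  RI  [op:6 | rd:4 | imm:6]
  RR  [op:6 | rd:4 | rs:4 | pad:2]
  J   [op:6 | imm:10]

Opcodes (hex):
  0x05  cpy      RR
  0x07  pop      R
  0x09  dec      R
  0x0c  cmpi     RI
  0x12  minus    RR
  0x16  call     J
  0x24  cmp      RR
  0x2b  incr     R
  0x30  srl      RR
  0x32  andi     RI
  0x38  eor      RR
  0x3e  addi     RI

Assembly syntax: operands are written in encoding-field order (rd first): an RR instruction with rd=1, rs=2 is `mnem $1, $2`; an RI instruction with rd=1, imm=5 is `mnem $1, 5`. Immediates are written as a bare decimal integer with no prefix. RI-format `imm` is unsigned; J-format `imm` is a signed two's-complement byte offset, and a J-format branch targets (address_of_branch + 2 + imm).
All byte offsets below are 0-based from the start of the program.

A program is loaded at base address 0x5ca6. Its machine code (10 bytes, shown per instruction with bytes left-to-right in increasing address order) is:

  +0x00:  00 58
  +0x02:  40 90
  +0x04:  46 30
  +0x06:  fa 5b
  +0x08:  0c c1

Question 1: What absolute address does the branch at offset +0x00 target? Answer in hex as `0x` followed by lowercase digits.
@+00  little-endian(00 58) = 0x5800
  top 6b → 0x16 → call [J]
  imm: (w>>0)&0x3ff=0x0 → 0
  target = base 0x5ca6 + off 0x00 + 2 + imm 0 = 0x5ca8

0x5ca8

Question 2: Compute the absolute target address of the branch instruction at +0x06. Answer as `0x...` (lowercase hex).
[06] fa 5b → 0x5bfa
  top 6b → 0x16 → call [J]
  imm@[9:0]=0x3fa (s10→-6) ⇒ -6
  target = base 0x5ca6 + off 0x06 + 2 + imm -6 = 0x5ca8

0x5ca8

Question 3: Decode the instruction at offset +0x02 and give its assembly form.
cmp $1, $0

[02] 40 90 → 0x9040
  op=0x9040>>10=0x24 ⇒ cmp (RR)
  rd: (w>>6)&0xf=0x1 → $1
  rs: (w>>2)&0xf=0x0 → $0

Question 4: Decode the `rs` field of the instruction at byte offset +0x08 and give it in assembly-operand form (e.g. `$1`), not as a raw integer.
off 0x08: read 0c c1 as little → 0xc10c
  opcode bits[15:10]=0x30: srl/RR
  [9:6] rd=4 = $4
  [5:2] rs=3 = $3

$3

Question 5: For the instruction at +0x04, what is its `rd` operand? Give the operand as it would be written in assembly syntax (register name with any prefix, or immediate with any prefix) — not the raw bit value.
$1

@+04  little-endian(46 30) = 0x3046
  opcode bits[15:10]=0xc: cmpi/RI
  rd: (w>>6)&0xf=0x1 → $1
  imm: (w>>0)&0x3f=0x6 → 6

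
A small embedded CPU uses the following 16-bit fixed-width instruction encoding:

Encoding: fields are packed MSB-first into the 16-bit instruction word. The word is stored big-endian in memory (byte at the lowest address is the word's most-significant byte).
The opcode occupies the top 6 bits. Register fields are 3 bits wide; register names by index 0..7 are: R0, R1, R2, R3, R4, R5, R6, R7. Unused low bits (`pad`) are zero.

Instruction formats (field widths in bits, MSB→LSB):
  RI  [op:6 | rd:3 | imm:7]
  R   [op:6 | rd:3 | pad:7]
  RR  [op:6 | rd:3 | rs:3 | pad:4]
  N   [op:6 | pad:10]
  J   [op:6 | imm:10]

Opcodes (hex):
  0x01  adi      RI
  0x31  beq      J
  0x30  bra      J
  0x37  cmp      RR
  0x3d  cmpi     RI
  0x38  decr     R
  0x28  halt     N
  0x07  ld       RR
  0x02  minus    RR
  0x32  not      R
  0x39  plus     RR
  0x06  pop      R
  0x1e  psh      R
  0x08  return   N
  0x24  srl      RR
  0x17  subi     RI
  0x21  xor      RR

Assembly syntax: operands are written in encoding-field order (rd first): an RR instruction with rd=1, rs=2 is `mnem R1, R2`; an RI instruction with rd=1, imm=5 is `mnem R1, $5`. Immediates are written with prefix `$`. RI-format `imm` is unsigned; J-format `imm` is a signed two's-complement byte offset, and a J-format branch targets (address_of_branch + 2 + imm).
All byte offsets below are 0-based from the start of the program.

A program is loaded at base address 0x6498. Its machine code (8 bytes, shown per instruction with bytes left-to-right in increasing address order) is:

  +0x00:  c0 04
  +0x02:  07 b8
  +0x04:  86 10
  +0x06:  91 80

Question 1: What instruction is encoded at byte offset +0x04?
xor R4, R1

+0x04: 86 10 ⇒ word 0x8610 (big)
  top 6b → 0x21 → xor [RR]
  rd: (w>>7)&0x7=0x4 → R4
  rs: (w>>4)&0x7=0x1 → R1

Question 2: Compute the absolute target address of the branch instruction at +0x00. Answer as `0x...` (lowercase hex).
0x649e

@+00  big-endian(c0 04) = 0xc004
  top 6b → 0x30 → bra [J]
  [9:0] imm=4 = $4
  target = base 0x6498 + off 0x00 + 2 + imm 4 = 0x649e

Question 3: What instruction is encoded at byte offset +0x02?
adi R7, $56

[02] 07 b8 → 0x07b8
  opcode bits[15:10]=0x1: adi/RI
  rd@[9:7]=0x7 ⇒ R7
  imm@[6:0]=0x38 ⇒ $56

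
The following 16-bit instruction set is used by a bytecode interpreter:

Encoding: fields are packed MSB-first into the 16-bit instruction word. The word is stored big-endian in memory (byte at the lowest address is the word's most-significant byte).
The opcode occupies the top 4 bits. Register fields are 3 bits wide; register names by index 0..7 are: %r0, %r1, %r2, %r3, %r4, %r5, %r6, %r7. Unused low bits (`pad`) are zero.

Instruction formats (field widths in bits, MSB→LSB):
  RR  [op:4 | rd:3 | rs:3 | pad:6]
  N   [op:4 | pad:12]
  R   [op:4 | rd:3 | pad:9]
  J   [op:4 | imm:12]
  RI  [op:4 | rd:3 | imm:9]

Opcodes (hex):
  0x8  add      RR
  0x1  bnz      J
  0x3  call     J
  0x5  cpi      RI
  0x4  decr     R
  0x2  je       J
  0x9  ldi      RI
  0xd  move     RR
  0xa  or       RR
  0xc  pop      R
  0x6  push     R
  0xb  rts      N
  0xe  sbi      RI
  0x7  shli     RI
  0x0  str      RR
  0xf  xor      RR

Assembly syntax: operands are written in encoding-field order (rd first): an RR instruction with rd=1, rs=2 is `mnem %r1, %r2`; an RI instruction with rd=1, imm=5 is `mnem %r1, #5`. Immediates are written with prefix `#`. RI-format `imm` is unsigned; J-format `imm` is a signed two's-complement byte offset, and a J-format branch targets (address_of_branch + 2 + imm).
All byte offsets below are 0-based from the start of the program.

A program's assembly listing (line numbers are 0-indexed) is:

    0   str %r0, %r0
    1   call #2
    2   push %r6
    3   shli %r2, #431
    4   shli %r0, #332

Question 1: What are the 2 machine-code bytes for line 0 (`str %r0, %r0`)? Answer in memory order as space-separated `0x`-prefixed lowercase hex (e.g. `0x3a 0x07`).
L0: str op=0x0:4|rd=0:3|rs=0:3|pad=0:6 ⇒ 0x0000 ⇒ big 00 00

0x00 0x00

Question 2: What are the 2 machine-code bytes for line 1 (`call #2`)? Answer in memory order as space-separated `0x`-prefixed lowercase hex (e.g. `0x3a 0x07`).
0x30 0x02

L1: call op=0x3:4|imm=2:12 ⇒ 0x3002 ⇒ big 30 02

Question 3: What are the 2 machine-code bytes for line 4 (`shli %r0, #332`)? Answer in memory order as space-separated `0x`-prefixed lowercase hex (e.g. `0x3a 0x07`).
0x71 0x4c

4. shli fields op=0x7:4|rd=0:3|imm=332:9 → word 714ch → 71 4c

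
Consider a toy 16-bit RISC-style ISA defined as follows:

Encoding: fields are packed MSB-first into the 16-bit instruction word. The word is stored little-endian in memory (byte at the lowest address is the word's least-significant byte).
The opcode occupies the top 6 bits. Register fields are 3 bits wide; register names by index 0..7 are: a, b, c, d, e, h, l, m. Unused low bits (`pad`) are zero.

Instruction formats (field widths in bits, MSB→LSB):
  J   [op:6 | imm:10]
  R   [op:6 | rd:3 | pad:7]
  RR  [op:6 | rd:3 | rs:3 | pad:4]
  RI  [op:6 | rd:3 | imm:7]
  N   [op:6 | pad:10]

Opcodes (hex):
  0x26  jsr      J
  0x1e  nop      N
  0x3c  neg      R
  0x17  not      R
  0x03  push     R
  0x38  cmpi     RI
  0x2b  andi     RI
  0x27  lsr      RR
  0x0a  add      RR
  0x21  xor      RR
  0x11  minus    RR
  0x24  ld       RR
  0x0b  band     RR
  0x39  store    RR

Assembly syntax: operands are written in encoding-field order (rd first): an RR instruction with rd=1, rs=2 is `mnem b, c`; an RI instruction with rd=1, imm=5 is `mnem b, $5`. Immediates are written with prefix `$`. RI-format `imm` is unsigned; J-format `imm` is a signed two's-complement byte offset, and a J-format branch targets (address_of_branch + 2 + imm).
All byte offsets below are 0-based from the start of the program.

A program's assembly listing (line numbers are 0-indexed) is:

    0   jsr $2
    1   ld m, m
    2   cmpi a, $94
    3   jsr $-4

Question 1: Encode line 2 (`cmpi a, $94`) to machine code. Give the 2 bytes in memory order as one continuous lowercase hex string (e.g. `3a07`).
5ee0

L2: cmpi op=0x38:6|rd=0:3|imm=94:7 ⇒ 0xe05e ⇒ little 5e e0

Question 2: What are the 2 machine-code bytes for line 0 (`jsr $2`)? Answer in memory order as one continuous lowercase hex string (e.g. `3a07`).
0298

0. jsr fields op=0x26:6|imm=2:10 → word 9802h → 02 98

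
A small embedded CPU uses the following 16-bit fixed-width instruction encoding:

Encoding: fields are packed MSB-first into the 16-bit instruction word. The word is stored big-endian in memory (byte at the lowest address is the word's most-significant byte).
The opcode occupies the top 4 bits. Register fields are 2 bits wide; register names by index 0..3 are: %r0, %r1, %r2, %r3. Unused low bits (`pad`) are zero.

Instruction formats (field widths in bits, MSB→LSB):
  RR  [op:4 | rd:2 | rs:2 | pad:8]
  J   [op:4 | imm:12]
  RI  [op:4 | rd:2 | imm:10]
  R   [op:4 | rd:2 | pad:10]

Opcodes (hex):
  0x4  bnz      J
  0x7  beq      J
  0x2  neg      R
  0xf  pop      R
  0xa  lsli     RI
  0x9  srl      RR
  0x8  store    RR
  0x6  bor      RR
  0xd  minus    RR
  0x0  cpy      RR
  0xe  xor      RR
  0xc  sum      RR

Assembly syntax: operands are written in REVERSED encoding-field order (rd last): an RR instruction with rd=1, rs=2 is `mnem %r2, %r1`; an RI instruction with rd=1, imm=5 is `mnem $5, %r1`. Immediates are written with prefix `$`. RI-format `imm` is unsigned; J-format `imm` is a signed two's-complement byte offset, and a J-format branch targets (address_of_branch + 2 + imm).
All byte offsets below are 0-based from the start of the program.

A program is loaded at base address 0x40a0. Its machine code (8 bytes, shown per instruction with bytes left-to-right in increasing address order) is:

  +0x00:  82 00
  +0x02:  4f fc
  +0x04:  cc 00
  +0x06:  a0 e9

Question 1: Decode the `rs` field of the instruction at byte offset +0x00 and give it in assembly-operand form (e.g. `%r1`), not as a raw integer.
[00] 82 00 → 0x8200
  top 4b → 0x8 → store [RR]
  rd@[11:10]=0x0 ⇒ %r0
  rs@[9:8]=0x2 ⇒ %r2

%r2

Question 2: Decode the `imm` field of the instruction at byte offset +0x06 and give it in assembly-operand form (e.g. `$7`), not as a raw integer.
$233

off 0x06: read a0 e9 as big → 0xa0e9
  op=0xa0e9>>12=0xa ⇒ lsli (RI)
  rd: (w>>10)&0x3=0x0 → %r0
  imm: (w>>0)&0x3ff=0xe9 → $233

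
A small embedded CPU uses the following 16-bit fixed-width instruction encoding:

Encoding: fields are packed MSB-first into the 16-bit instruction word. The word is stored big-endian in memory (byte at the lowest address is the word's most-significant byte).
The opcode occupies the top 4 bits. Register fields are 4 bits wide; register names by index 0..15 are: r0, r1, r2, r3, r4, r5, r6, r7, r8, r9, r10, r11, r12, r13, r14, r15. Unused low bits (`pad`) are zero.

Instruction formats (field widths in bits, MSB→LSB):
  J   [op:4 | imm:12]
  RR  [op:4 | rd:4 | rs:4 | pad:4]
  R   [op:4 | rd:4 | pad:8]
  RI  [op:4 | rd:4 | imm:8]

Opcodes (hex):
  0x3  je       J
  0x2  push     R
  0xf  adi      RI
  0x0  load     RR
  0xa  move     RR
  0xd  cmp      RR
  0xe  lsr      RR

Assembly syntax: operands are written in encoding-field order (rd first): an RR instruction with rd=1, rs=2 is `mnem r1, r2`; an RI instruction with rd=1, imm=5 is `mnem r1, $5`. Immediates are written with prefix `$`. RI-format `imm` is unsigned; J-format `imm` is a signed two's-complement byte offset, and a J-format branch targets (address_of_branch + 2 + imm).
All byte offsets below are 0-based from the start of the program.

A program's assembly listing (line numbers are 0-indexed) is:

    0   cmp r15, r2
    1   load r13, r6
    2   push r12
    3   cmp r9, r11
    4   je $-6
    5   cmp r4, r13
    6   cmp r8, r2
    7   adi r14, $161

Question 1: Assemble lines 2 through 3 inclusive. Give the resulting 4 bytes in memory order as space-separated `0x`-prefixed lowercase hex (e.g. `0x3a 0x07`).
L2: push op=0x2:4|rd=12:4|pad=0:8 ⇒ 0x2c00 ⇒ big 2c 00
L3: cmp op=0xd:4|rd=9:4|rs=11:4|pad=0:4 ⇒ 0xd9b0 ⇒ big d9 b0

0x2c 0x00 0xd9 0xb0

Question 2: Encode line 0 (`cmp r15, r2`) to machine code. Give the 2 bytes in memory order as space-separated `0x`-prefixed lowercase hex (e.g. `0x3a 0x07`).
0. cmp fields op=0xd:4|rd=15:4|rs=2:4|pad=0:4 → word df20h → df 20

0xdf 0x20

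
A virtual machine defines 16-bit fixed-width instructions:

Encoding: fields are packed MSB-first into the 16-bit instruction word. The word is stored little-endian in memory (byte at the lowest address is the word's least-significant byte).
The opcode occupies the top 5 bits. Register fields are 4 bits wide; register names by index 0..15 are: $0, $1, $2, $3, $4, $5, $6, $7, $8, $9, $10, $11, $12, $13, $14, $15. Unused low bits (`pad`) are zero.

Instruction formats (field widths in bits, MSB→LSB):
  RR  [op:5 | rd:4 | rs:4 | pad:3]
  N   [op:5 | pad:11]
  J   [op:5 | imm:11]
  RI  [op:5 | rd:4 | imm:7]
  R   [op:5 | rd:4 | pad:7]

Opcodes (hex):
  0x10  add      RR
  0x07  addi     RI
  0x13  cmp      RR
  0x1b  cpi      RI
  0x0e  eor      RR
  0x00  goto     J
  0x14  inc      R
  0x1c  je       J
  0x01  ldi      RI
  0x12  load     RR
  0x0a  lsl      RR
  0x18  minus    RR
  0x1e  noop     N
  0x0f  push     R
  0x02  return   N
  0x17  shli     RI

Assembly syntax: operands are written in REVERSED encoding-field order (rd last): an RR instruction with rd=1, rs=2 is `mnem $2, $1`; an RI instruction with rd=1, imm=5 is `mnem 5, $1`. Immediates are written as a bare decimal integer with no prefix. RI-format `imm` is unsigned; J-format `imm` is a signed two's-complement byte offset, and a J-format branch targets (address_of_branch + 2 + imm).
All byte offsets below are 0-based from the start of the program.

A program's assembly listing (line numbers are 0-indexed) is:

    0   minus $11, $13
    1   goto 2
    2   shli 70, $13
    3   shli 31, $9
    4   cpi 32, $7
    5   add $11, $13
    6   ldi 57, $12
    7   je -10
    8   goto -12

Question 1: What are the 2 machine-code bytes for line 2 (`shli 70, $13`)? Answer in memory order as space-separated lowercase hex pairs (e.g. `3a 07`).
c6 be

2. shli fields op=0x17:5|rd=13:4|imm=70:7 → word bec6h → c6 be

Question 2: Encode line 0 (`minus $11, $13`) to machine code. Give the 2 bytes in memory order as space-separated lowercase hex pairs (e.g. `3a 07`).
d8 c6

line 0 (minus): pack op=0x18:5|rd=13:4|rs=11:4|pad=0:3 = 0xc6d8; little→ d8 c6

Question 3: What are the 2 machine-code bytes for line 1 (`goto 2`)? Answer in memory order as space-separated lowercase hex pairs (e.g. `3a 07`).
L1: goto op=0x0:5|imm=2:11 ⇒ 0x0002 ⇒ little 02 00

02 00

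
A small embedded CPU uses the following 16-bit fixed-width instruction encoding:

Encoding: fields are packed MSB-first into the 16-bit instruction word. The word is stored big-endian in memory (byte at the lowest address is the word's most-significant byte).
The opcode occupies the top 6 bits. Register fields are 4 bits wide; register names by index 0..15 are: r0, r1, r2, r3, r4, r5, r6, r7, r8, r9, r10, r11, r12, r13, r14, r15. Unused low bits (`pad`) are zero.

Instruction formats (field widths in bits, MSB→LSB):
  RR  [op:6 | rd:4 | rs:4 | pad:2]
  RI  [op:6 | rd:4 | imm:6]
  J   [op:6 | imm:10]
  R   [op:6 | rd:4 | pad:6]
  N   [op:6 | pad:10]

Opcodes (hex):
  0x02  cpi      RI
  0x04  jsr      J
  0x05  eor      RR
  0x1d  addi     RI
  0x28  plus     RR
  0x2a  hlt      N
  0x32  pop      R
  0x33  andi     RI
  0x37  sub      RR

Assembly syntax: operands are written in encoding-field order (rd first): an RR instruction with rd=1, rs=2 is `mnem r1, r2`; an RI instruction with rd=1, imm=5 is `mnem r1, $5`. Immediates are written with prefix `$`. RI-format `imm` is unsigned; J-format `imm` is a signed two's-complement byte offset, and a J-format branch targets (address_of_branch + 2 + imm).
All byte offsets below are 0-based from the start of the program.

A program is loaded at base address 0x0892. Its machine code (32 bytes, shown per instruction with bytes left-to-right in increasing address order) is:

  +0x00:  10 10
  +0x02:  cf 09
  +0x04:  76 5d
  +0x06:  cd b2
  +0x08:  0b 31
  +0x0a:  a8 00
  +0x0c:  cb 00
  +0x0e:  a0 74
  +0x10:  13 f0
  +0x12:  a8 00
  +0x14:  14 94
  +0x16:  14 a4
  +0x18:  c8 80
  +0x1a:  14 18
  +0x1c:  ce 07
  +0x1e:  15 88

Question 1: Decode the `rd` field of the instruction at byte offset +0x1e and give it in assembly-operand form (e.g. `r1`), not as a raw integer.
r6

off 0x1e: read 15 88 as big → 0x1588
  op=0x1588>>10=0x5 ⇒ eor (RR)
  rd: (w>>6)&0xf=0x6 → r6
  rs: (w>>2)&0xf=0x2 → r2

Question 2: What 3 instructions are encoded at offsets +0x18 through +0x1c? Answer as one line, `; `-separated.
pop r2; eor r0, r6; andi r8, $7

[18] c8 80 → 0xc880
  op=0xc880>>10=0x32 ⇒ pop (R)
  [9:6] rd=2 = r2
[1a] 14 18 → 0x1418
  op=0x1418>>10=0x5 ⇒ eor (RR)
  [9:6] rd=0 = r0
  [5:2] rs=6 = r6
[1c] ce 07 → 0xce07
  op=0xce07>>10=0x33 ⇒ andi (RI)
  [9:6] rd=8 = r8
  [5:0] imm=7 = $7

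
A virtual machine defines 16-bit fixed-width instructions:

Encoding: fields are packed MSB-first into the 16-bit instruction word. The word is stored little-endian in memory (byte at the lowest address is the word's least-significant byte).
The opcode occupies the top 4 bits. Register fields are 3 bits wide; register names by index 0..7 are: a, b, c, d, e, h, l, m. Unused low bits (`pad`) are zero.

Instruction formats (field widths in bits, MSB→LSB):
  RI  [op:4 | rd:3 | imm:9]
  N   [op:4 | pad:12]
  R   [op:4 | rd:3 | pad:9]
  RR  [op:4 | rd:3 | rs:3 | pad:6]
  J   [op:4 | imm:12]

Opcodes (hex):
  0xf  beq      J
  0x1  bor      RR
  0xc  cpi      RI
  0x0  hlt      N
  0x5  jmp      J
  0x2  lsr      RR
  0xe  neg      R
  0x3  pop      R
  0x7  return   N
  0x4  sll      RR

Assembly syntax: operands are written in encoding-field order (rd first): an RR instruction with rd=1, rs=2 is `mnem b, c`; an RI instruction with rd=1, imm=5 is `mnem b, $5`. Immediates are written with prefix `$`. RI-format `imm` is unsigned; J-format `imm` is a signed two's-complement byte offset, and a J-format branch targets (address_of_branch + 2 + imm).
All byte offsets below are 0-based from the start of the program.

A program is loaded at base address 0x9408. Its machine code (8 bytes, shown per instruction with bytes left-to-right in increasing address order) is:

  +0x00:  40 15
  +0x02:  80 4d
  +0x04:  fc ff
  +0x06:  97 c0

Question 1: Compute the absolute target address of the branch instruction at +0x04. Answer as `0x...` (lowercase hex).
0x940a

@+04  little-endian(fc ff) = 0xfffc
  opcode bits[15:12]=0xf: beq/J
  imm: (w>>0)&0xfff=0xffc (s12→-4) → $-4
  target = base 0x9408 + off 0x04 + 2 + imm -4 = 0x940a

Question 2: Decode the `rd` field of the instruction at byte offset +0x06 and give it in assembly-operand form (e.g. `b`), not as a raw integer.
a

off 0x06: read 97 c0 as little → 0xc097
  op=0xc097>>12=0xc ⇒ cpi (RI)
  rd: (w>>9)&0x7=0x0 → a
  imm: (w>>0)&0x1ff=0x97 → $151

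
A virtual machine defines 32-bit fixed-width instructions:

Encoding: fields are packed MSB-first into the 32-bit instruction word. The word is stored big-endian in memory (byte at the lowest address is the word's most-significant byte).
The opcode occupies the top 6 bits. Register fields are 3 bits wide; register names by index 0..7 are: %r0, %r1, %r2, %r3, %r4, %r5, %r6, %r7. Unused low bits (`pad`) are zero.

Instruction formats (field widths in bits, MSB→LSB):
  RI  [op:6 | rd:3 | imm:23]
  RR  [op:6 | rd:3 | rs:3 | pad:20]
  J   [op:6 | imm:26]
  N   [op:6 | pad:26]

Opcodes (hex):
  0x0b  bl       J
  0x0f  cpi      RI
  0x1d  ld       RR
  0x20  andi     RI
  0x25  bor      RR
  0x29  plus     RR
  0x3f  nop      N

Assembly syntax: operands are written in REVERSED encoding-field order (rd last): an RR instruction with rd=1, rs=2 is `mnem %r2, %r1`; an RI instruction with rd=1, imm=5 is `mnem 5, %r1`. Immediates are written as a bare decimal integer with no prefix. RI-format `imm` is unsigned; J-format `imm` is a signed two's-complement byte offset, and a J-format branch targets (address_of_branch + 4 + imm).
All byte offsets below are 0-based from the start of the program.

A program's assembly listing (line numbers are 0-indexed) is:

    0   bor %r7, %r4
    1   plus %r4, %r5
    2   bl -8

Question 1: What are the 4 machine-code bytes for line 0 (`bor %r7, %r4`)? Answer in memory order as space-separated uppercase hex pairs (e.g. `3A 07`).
line 0 (bor): pack op=0x25:6|rd=4:3|rs=7:3|pad=0:20 = 0x96700000; big→ 96 70 00 00

96 70 00 00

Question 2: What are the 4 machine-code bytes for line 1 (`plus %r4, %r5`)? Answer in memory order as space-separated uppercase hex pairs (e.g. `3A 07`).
L1: plus op=0x29:6|rd=5:3|rs=4:3|pad=0:20 ⇒ 0xa6c00000 ⇒ big a6 c0 00 00

A6 C0 00 00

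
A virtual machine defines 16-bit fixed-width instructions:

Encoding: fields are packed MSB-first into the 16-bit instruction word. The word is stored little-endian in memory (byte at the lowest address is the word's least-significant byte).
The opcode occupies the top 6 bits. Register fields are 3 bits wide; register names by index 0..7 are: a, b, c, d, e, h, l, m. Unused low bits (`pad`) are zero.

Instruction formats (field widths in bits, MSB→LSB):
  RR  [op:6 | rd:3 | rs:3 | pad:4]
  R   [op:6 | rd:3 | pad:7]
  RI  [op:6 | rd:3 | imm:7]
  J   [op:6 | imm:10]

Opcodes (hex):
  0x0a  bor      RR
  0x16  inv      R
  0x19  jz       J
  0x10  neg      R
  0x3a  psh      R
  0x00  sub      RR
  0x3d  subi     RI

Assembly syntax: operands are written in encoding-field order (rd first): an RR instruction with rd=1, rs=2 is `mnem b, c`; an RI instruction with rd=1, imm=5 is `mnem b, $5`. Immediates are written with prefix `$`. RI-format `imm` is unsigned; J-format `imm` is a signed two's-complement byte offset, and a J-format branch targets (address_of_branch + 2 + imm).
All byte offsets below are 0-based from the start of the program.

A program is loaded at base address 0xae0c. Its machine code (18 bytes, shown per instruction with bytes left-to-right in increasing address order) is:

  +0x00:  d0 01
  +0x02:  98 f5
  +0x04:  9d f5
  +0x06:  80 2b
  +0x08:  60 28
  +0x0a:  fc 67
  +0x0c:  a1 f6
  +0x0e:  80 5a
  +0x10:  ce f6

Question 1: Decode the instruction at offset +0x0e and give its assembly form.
@+0e  little-endian(80 5a) = 0x5a80
  top 6b → 0x16 → inv [R]
  rd: (w>>7)&0x7=0x5 → h

inv h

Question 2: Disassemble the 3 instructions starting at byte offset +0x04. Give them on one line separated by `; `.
@+04  little-endian(9d f5) = 0xf59d
  op=0xf59d>>10=0x3d ⇒ subi (RI)
  rd@[9:7]=0x3 ⇒ d
  imm@[6:0]=0x1d ⇒ $29
@+06  little-endian(80 2b) = 0x2b80
  op=0x2b80>>10=0xa ⇒ bor (RR)
  rd@[9:7]=0x7 ⇒ m
  rs@[6:4]=0x0 ⇒ a
@+08  little-endian(60 28) = 0x2860
  op=0x2860>>10=0xa ⇒ bor (RR)
  rd@[9:7]=0x0 ⇒ a
  rs@[6:4]=0x6 ⇒ l

subi d, $29; bor m, a; bor a, l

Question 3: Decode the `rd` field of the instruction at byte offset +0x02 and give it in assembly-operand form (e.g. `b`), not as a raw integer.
d

off 0x02: read 98 f5 as little → 0xf598
  opcode bits[15:10]=0x3d: subi/RI
  rd@[9:7]=0x3 ⇒ d
  imm@[6:0]=0x18 ⇒ $24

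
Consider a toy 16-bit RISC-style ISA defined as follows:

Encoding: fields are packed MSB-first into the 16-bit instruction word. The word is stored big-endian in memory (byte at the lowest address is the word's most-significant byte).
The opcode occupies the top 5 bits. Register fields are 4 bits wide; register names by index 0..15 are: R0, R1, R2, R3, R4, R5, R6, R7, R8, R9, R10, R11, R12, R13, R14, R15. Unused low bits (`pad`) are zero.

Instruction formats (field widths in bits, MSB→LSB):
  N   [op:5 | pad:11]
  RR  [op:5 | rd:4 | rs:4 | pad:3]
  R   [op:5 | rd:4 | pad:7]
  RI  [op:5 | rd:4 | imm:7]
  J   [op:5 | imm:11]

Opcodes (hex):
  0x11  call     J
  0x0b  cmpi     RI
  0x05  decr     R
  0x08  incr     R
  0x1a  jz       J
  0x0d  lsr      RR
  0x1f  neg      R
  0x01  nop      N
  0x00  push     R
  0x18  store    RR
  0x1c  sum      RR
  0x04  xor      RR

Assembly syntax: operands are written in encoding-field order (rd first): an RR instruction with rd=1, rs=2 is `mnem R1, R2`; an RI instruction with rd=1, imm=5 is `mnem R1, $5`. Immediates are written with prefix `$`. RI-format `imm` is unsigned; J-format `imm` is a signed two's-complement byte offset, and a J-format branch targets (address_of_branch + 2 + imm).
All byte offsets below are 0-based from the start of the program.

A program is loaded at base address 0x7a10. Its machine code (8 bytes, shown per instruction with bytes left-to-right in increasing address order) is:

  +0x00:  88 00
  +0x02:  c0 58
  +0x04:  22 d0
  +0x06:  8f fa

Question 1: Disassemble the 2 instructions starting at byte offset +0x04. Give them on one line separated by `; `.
xor R5, R10; call $-6

off 0x04: read 22 d0 as big → 0x22d0
  opcode bits[15:11]=0x4: xor/RR
  [10:7] rd=5 = R5
  [6:3] rs=10 = R10
off 0x06: read 8f fa as big → 0x8ffa
  opcode bits[15:11]=0x11: call/J
  [10:0] imm=2042 (s11→-6) = $-6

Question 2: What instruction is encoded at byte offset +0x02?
store R0, R11

off 0x02: read c0 58 as big → 0xc058
  opcode bits[15:11]=0x18: store/RR
  [10:7] rd=0 = R0
  [6:3] rs=11 = R11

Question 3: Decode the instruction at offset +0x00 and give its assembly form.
call $0

[00] 88 00 → 0x8800
  top 5b → 0x11 → call [J]
  imm: (w>>0)&0x7ff=0x0 → $0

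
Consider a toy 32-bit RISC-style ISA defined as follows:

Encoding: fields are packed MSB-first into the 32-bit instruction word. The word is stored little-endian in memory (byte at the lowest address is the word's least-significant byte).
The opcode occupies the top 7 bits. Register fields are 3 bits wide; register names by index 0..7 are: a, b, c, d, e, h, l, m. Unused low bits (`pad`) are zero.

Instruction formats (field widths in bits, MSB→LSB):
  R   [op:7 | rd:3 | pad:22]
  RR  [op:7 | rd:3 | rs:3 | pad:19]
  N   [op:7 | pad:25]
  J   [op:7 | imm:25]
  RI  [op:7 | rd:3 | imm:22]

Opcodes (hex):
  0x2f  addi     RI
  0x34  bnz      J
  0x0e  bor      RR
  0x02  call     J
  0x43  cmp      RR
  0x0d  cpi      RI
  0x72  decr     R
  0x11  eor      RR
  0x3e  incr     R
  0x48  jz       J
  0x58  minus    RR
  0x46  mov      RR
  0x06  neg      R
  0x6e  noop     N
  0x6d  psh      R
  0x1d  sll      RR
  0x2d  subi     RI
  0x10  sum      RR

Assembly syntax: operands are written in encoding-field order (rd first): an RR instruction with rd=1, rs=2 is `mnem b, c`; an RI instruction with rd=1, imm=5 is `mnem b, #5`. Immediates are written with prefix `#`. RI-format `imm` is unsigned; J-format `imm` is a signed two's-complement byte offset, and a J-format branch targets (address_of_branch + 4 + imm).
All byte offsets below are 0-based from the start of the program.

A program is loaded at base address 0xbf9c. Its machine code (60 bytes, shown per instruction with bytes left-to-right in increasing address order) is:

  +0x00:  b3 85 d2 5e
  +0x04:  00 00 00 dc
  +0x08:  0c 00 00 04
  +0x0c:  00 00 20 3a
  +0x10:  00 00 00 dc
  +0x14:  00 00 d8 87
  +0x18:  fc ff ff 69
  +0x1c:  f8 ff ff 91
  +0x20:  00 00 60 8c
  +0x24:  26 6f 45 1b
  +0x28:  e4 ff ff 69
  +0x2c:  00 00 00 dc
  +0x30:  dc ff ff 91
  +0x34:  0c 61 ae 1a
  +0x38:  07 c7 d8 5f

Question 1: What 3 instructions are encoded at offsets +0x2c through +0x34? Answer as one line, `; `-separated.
[2c] 00 00 00 dc → 0xdc000000
  top 7b → 0x6e → noop [N]
[30] dc ff ff 91 → 0x91ffffdc
  top 7b → 0x48 → jz [J]
  [24:0] imm=33554396 (s25→-36) = #-36
[34] 0c 61 ae 1a → 0x1aae610c
  top 7b → 0xd → cpi [RI]
  [24:22] rd=2 = c
  [21:0] imm=3039500 = #3039500

noop; jz #-36; cpi c, #3039500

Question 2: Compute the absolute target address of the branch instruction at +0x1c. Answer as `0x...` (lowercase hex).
@+1c  little-endian(f8 ff ff 91) = 0x91fffff8
  opcode bits[31:25]=0x48: jz/J
  imm@[24:0]=0x1fffff8 (s25→-8) ⇒ #-8
  target = base 0xbf9c + off 0x1c + 4 + imm -8 = 0xbfb4

0xbfb4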